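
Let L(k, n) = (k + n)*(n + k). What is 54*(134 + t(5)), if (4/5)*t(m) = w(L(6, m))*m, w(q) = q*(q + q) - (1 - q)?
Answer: 9930411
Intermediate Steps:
L(k, n) = (k + n)² (L(k, n) = (k + n)*(k + n) = (k + n)²)
w(q) = -1 + q + 2*q² (w(q) = q*(2*q) + (-1 + q) = 2*q² + (-1 + q) = -1 + q + 2*q²)
t(m) = 5*m*(-1 + (6 + m)² + 2*(6 + m)⁴)/4 (t(m) = 5*((-1 + (6 + m)² + 2*((6 + m)²)²)*m)/4 = 5*((-1 + (6 + m)² + 2*(6 + m)⁴)*m)/4 = 5*(m*(-1 + (6 + m)² + 2*(6 + m)⁴))/4 = 5*m*(-1 + (6 + m)² + 2*(6 + m)⁴)/4)
54*(134 + t(5)) = 54*(134 + (5/4)*5*(-1 + (6 + 5)² + 2*(6 + 5)⁴)) = 54*(134 + (5/4)*5*(-1 + 11² + 2*11⁴)) = 54*(134 + (5/4)*5*(-1 + 121 + 2*14641)) = 54*(134 + (5/4)*5*(-1 + 121 + 29282)) = 54*(134 + (5/4)*5*29402) = 54*(134 + 367525/2) = 54*(367793/2) = 9930411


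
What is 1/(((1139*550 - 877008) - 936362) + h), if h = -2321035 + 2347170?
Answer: -1/1160785 ≈ -8.6149e-7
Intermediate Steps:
h = 26135
1/(((1139*550 - 877008) - 936362) + h) = 1/(((1139*550 - 877008) - 936362) + 26135) = 1/(((626450 - 877008) - 936362) + 26135) = 1/((-250558 - 936362) + 26135) = 1/(-1186920 + 26135) = 1/(-1160785) = -1/1160785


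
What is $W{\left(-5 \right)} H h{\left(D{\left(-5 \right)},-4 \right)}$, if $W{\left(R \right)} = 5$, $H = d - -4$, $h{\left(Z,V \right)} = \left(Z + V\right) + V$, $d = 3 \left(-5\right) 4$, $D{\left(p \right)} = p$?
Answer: $3640$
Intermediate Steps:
$d = -60$ ($d = \left(-15\right) 4 = -60$)
$h{\left(Z,V \right)} = Z + 2 V$ ($h{\left(Z,V \right)} = \left(V + Z\right) + V = Z + 2 V$)
$H = -56$ ($H = -60 - -4 = -60 + 4 = -56$)
$W{\left(-5 \right)} H h{\left(D{\left(-5 \right)},-4 \right)} = 5 \left(-56\right) \left(-5 + 2 \left(-4\right)\right) = - 280 \left(-5 - 8\right) = \left(-280\right) \left(-13\right) = 3640$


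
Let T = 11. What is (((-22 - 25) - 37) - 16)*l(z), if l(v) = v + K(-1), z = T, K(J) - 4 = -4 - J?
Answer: -1200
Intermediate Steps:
K(J) = -J (K(J) = 4 + (-4 - J) = -J)
z = 11
l(v) = 1 + v (l(v) = v - 1*(-1) = v + 1 = 1 + v)
(((-22 - 25) - 37) - 16)*l(z) = (((-22 - 25) - 37) - 16)*(1 + 11) = ((-47 - 37) - 16)*12 = (-84 - 16)*12 = -100*12 = -1200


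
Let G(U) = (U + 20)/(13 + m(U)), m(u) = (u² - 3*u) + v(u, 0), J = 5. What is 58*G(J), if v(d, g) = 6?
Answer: 50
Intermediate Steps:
m(u) = 6 + u² - 3*u (m(u) = (u² - 3*u) + 6 = 6 + u² - 3*u)
G(U) = (20 + U)/(19 + U² - 3*U) (G(U) = (U + 20)/(13 + (6 + U² - 3*U)) = (20 + U)/(19 + U² - 3*U))
58*G(J) = 58*((20 + 5)/(19 + 5² - 3*5)) = 58*(25/(19 + 25 - 15)) = 58*(25/29) = 50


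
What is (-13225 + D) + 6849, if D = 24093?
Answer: 17717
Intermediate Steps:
(-13225 + D) + 6849 = (-13225 + 24093) + 6849 = 10868 + 6849 = 17717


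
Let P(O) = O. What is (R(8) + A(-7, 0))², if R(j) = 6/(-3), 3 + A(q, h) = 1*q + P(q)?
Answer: 361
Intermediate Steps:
A(q, h) = -3 + 2*q (A(q, h) = -3 + (1*q + q) = -3 + (q + q) = -3 + 2*q)
R(j) = -2 (R(j) = 6*(-⅓) = -2)
(R(8) + A(-7, 0))² = (-2 + (-3 + 2*(-7)))² = (-2 + (-3 - 14))² = (-2 - 17)² = (-19)² = 361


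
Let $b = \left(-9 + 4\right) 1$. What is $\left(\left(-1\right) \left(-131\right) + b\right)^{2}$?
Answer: $15876$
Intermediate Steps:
$b = -5$ ($b = \left(-5\right) 1 = -5$)
$\left(\left(-1\right) \left(-131\right) + b\right)^{2} = \left(\left(-1\right) \left(-131\right) - 5\right)^{2} = \left(131 - 5\right)^{2} = 126^{2} = 15876$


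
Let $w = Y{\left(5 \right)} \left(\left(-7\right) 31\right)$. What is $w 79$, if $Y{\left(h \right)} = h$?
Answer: $-85715$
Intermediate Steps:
$w = -1085$ ($w = 5 \left(\left(-7\right) 31\right) = 5 \left(-217\right) = -1085$)
$w 79 = \left(-1085\right) 79 = -85715$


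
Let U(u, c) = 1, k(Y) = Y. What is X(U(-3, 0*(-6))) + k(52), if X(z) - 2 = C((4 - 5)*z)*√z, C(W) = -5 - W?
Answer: 50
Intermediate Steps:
X(z) = 2 + √z*(-5 + z) (X(z) = 2 + (-5 - (4 - 5)*z)*√z = 2 + (-5 - (-1)*z)*√z = 2 + (-5 + z)*√z = 2 + √z*(-5 + z))
X(U(-3, 0*(-6))) + k(52) = (2 + √1*(-5 + 1)) + 52 = (2 + 1*(-4)) + 52 = (2 - 4) + 52 = -2 + 52 = 50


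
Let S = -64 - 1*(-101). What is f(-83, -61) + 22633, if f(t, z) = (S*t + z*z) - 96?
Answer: 23187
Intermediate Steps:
S = 37 (S = -64 + 101 = 37)
f(t, z) = -96 + z² + 37*t (f(t, z) = (37*t + z*z) - 96 = (37*t + z²) - 96 = (z² + 37*t) - 96 = -96 + z² + 37*t)
f(-83, -61) + 22633 = (-96 + (-61)² + 37*(-83)) + 22633 = (-96 + 3721 - 3071) + 22633 = 554 + 22633 = 23187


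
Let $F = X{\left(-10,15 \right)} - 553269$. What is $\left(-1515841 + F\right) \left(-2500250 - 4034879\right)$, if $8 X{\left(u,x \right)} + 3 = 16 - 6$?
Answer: $\frac{108175160375617}{8} \approx 1.3522 \cdot 10^{13}$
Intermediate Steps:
$X{\left(u,x \right)} = \frac{7}{8}$ ($X{\left(u,x \right)} = - \frac{3}{8} + \frac{16 - 6}{8} = - \frac{3}{8} + \frac{1}{8} \cdot 10 = - \frac{3}{8} + \frac{5}{4} = \frac{7}{8}$)
$F = - \frac{4426145}{8}$ ($F = \frac{7}{8} - 553269 = - \frac{4426145}{8} \approx -5.5327 \cdot 10^{5}$)
$\left(-1515841 + F\right) \left(-2500250 - 4034879\right) = \left(-1515841 - \frac{4426145}{8}\right) \left(-2500250 - 4034879\right) = \left(- \frac{16552873}{8}\right) \left(-6535129\right) = \frac{108175160375617}{8}$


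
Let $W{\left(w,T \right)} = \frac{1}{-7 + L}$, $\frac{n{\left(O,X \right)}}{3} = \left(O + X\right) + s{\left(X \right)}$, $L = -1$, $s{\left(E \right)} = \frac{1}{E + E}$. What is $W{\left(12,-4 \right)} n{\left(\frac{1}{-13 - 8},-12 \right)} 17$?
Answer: $\frac{34527}{448} \approx 77.069$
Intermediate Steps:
$s{\left(E \right)} = \frac{1}{2 E}$
$n{\left(O,X \right)} = 3 O + 3 X + \frac{3}{2 X}$ ($n{\left(O,X \right)} = 3 \left(\left(O + X\right) + \frac{1}{2 X}\right) = 3 \left(O + X + \frac{1}{2 X}\right) = 3 O + 3 X + \frac{3}{2 X}$)
$W{\left(w,T \right)} = - \frac{1}{8}$ ($W{\left(w,T \right)} = \frac{1}{-7 - 1} = \frac{1}{-8} = - \frac{1}{8}$)
$W{\left(12,-4 \right)} n{\left(\frac{1}{-13 - 8},-12 \right)} 17 = - \frac{\frac{3}{2} \frac{1}{-12} \left(1 + 2 \left(-12\right) \left(\frac{1}{-13 - 8} - 12\right)\right)}{8} \cdot 17 = - \frac{\frac{3}{2} \left(- \frac{1}{12}\right) \left(1 + 2 \left(-12\right) \left(\frac{1}{-21} - 12\right)\right)}{8} \cdot 17 = - \frac{\frac{3}{2} \left(- \frac{1}{12}\right) \left(1 + 2 \left(-12\right) \left(- \frac{1}{21} - 12\right)\right)}{8} \cdot 17 = - \frac{\frac{3}{2} \left(- \frac{1}{12}\right) \left(1 + 2 \left(-12\right) \left(- \frac{253}{21}\right)\right)}{8} \cdot 17 = - \frac{\frac{3}{2} \left(- \frac{1}{12}\right) \left(1 + \frac{2024}{7}\right)}{8} \cdot 17 = - \frac{\frac{3}{2} \left(- \frac{1}{12}\right) \frac{2031}{7}}{8} \cdot 17 = \left(- \frac{1}{8}\right) \left(- \frac{2031}{56}\right) 17 = \frac{2031}{448} \cdot 17 = \frac{34527}{448}$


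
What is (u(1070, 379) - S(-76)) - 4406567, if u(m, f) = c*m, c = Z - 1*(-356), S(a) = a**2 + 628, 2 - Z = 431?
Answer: -4491081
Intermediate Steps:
Z = -429 (Z = 2 - 1*431 = 2 - 431 = -429)
S(a) = 628 + a**2
c = -73 (c = -429 - 1*(-356) = -429 + 356 = -73)
u(m, f) = -73*m
(u(1070, 379) - S(-76)) - 4406567 = (-73*1070 - (628 + (-76)**2)) - 4406567 = (-78110 - (628 + 5776)) - 4406567 = (-78110 - 1*6404) - 4406567 = (-78110 - 6404) - 4406567 = -84514 - 4406567 = -4491081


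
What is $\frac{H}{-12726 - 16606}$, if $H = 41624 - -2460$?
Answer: $- \frac{11021}{7333} \approx -1.5029$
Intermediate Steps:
$H = 44084$ ($H = 41624 + 2460 = 44084$)
$\frac{H}{-12726 - 16606} = \frac{44084}{-12726 - 16606} = \frac{44084}{-29332} = 44084 \left(- \frac{1}{29332}\right) = - \frac{11021}{7333}$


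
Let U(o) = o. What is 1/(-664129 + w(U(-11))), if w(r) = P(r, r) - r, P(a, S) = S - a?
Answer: -1/664118 ≈ -1.5058e-6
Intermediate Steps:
w(r) = -r (w(r) = (r - r) - r = 0 - r = -r)
1/(-664129 + w(U(-11))) = 1/(-664129 - 1*(-11)) = 1/(-664129 + 11) = 1/(-664118) = -1/664118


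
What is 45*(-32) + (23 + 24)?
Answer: -1393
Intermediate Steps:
45*(-32) + (23 + 24) = -1440 + 47 = -1393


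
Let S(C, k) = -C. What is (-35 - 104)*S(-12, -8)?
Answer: -1668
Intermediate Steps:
(-35 - 104)*S(-12, -8) = (-35 - 104)*(-1*(-12)) = -139*12 = -1668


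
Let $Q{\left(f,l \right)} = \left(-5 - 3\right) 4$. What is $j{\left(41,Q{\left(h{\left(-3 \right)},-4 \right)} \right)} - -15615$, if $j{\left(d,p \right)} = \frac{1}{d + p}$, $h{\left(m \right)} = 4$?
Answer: $\frac{140536}{9} \approx 15615.0$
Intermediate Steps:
$Q{\left(f,l \right)} = -32$ ($Q{\left(f,l \right)} = \left(-8\right) 4 = -32$)
$j{\left(41,Q{\left(h{\left(-3 \right)},-4 \right)} \right)} - -15615 = \frac{1}{41 - 32} - -15615 = \frac{1}{9} + 15615 = \frac{140536}{9}$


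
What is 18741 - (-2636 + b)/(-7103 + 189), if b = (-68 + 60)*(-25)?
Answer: 64786419/3457 ≈ 18741.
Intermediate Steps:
b = 200 (b = -8*(-25) = 200)
18741 - (-2636 + b)/(-7103 + 189) = 18741 - (-2636 + 200)/(-7103 + 189) = 18741 - (-2436)/(-6914) = 18741 - (-2436)*(-1)/6914 = 18741 - 1*1218/3457 = 18741 - 1218/3457 = 64786419/3457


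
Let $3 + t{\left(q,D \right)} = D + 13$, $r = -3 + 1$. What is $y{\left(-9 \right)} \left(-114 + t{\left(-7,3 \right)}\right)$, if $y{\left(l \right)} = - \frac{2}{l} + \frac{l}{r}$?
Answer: $- \frac{8585}{18} \approx -476.94$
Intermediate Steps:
$r = -2$
$t{\left(q,D \right)} = 10 + D$ ($t{\left(q,D \right)} = -3 + \left(D + 13\right) = -3 + \left(13 + D\right) = 10 + D$)
$y{\left(l \right)} = - \frac{2}{l} - \frac{l}{2}$ ($y{\left(l \right)} = - \frac{2}{l} + \frac{l}{-2} = - \frac{2}{l} + l \left(- \frac{1}{2}\right) = - \frac{2}{l} - \frac{l}{2}$)
$y{\left(-9 \right)} \left(-114 + t{\left(-7,3 \right)}\right) = \left(- \frac{2}{-9} - - \frac{9}{2}\right) \left(-114 + \left(10 + 3\right)\right) = \left(\left(-2\right) \left(- \frac{1}{9}\right) + \frac{9}{2}\right) \left(-114 + 13\right) = \left(\frac{2}{9} + \frac{9}{2}\right) \left(-101\right) = \frac{85}{18} \left(-101\right) = - \frac{8585}{18}$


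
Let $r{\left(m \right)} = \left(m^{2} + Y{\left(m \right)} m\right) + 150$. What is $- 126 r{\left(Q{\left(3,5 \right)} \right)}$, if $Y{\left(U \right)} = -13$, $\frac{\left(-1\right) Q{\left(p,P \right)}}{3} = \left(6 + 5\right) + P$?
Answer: $-387828$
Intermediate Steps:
$Q{\left(p,P \right)} = -33 - 3 P$ ($Q{\left(p,P \right)} = - 3 \left(\left(6 + 5\right) + P\right) = - 3 \left(11 + P\right) = -33 - 3 P$)
$r{\left(m \right)} = 150 + m^{2} - 13 m$ ($r{\left(m \right)} = \left(m^{2} - 13 m\right) + 150 = 150 + m^{2} - 13 m$)
$- 126 r{\left(Q{\left(3,5 \right)} \right)} = - 126 \left(150 + \left(-33 - 15\right)^{2} - 13 \left(-33 - 15\right)\right) = - 126 \left(150 + \left(-48\right)^{2} - -624\right) = - 126 \left(150 + 2304 + 624\right) = \left(-126\right) 3078 = -387828$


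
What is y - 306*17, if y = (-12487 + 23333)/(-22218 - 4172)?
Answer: -2367097/455 ≈ -5202.4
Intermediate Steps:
y = -187/455 (y = 10846/(-26390) = 10846*(-1/26390) = -187/455 ≈ -0.41099)
y - 306*17 = -187/455 - 306*17 = -187/455 - 5202 = -2367097/455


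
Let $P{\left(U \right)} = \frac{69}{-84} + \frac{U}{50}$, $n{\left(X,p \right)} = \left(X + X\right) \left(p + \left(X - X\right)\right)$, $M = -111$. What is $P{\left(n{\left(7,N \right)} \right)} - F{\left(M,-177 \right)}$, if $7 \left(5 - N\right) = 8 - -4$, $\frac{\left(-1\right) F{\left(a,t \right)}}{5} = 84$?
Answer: $\frac{294069}{700} \approx 420.1$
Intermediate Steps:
$F{\left(a,t \right)} = -420$ ($F{\left(a,t \right)} = \left(-5\right) 84 = -420$)
$N = \frac{23}{7}$ ($N = 5 - \frac{8 - -4}{7} = 5 - \frac{8 + 4}{7} = 5 - \frac{12}{7} = \frac{23}{7} \approx 3.2857$)
$n{\left(X,p \right)} = 2 X p$ ($n{\left(X,p \right)} = 2 X \left(p + 0\right) = 2 X p$)
$P{\left(U \right)} = - \frac{23}{28} + \frac{U}{50}$ ($P{\left(U \right)} = 69 \left(- \frac{1}{84}\right) + U \frac{1}{50} = - \frac{23}{28} + \frac{U}{50}$)
$P{\left(n{\left(7,N \right)} \right)} - F{\left(M,-177 \right)} = \left(- \frac{23}{28} + \frac{2 \cdot 7 \cdot \frac{23}{7}}{50}\right) - -420 = \left(- \frac{23}{28} + \frac{1}{50} \cdot 46\right) + 420 = \left(- \frac{23}{28} + \frac{23}{25}\right) + 420 = \frac{69}{700} + 420 = \frac{294069}{700}$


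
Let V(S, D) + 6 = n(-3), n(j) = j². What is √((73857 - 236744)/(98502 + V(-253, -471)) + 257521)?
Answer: √277641193521010/32835 ≈ 507.46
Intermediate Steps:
V(S, D) = 3 (V(S, D) = -6 + (-3)² = -6 + 9 = 3)
√((73857 - 236744)/(98502 + V(-253, -471)) + 257521) = √((73857 - 236744)/(98502 + 3) + 257521) = √(-162887/98505 + 257521) = √(25366943218/98505) = √277641193521010/32835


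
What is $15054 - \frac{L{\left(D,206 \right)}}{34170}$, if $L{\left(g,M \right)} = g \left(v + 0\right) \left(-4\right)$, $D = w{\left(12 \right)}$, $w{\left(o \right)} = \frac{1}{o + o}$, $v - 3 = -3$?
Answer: $15054$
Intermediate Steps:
$v = 0$ ($v = 3 - 3 = 0$)
$w{\left(o \right)} = \frac{1}{2 o}$
$D = \frac{1}{24}$ ($D = \frac{1}{2 \cdot 12} = \frac{1}{2} \cdot \frac{1}{12} = \frac{1}{24} \approx 0.041667$)
$L{\left(g,M \right)} = 0$ ($L{\left(g,M \right)} = g \left(0 + 0\right) \left(-4\right) = g 0 \left(-4\right) = g 0 = 0$)
$15054 - \frac{L{\left(D,206 \right)}}{34170} = 15054 - \frac{0}{34170} = 15054 - 0 \cdot \frac{1}{34170} = 15054 - 0 = 15054 + 0 = 15054$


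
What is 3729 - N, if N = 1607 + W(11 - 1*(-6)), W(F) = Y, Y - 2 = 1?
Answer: 2119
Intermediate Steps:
Y = 3 (Y = 2 + 1 = 3)
W(F) = 3
N = 1610 (N = 1607 + 3 = 1610)
3729 - N = 3729 - 1*1610 = 3729 - 1610 = 2119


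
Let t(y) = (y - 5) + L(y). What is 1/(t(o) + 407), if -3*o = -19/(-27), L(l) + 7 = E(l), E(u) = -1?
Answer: 81/31895 ≈ 0.0025396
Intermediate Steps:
L(l) = -8 (L(l) = -7 - 1 = -8)
o = -19/81 (o = -(-19)/(3*(-27)) = -(-19)*(-1)/(3*27) = -⅓*19/27 = -19/81 ≈ -0.23457)
t(y) = -13 + y (t(y) = (y - 5) - 8 = (-5 + y) - 8 = -13 + y)
1/(t(o) + 407) = 1/((-13 - 19/81) + 407) = 1/(-1072/81 + 407) = 1/(31895/81) = 81/31895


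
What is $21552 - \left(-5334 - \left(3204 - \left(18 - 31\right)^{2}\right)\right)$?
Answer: $29921$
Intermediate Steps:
$21552 - \left(-5334 - \left(3204 - \left(18 - 31\right)^{2}\right)\right) = 21552 - \left(-5334 - \left(3204 - 169\right)\right) = 21552 - \left(-5334 + \left(\left(-1378 + 169\right) - 1826\right)\right) = 21552 - \left(-5334 - 3035\right) = 21552 - -8369 = 21552 + 8369 = 29921$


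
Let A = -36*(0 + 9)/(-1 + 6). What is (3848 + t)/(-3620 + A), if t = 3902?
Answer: -19375/9212 ≈ -2.1032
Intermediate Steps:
A = -324/5 ≈ -64.800
(3848 + t)/(-3620 + A) = (3848 + 3902)/(-3620 - 324/5) = 7750/(-18424/5) = 7750*(-5/18424) = -19375/9212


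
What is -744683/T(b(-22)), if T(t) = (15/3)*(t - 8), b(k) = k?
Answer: 744683/150 ≈ 4964.6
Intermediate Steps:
T(t) = -40 + 5*t (T(t) = (15*(⅓))*(-8 + t) = 5*(-8 + t) = -40 + 5*t)
-744683/T(b(-22)) = -744683/(-40 + 5*(-22)) = -744683/(-40 - 110) = -744683/(-150) = -744683*(-1/150) = 744683/150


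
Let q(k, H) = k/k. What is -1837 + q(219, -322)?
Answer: -1836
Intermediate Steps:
q(k, H) = 1
-1837 + q(219, -322) = -1837 + 1 = -1836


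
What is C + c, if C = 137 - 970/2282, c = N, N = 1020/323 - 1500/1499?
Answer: 4508354232/32496821 ≈ 138.73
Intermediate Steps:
N = 61440/28481 (N = 1020*(1/323) - 1500*1/1499 = 60/19 - 1500/1499 = 61440/28481 ≈ 2.1572)
c = 61440/28481 ≈ 2.1572
C = 155832/1141 (C = 137 - 970/2282 = 137 - 1*485/1141 = 137 - 485/1141 = 155832/1141 ≈ 136.57)
C + c = 155832/1141 + 61440/28481 = 4508354232/32496821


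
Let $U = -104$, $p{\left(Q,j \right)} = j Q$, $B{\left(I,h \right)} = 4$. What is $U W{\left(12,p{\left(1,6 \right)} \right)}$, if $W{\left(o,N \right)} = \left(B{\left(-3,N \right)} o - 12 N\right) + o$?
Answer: $1248$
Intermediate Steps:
$p{\left(Q,j \right)} = Q j$
$W{\left(o,N \right)} = - 12 N + 5 o$ ($W{\left(o,N \right)} = \left(4 o - 12 N\right) + o = \left(- 12 N + 4 o\right) + o = - 12 N + 5 o$)
$U W{\left(12,p{\left(1,6 \right)} \right)} = - 104 \left(- 12 \cdot 1 \cdot 6 + 5 \cdot 12\right) = - 104 \left(\left(-12\right) 6 + 60\right) = - 104 \left(-72 + 60\right) = \left(-104\right) \left(-12\right) = 1248$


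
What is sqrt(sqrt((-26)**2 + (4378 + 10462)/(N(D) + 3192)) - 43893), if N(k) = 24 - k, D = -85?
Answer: sqrt(-478284507693 + 6602*sqrt(1853772279))/3301 ≈ 209.44*I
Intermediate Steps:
sqrt(sqrt((-26)**2 + (4378 + 10462)/(N(D) + 3192)) - 43893) = sqrt(sqrt((-26)**2 + (4378 + 10462)/((24 - 1*(-85)) + 3192)) - 43893) = sqrt(sqrt(676 + 14840/((24 + 85) + 3192)) - 43893) = sqrt(sqrt(676 + 14840/(109 + 3192)) - 43893) = sqrt(sqrt(676 + 14840/3301) - 43893) = sqrt(sqrt(2246316/3301) - 43893) = sqrt(2*sqrt(1853772279)/3301 - 43893) = sqrt(-43893 + 2*sqrt(1853772279)/3301)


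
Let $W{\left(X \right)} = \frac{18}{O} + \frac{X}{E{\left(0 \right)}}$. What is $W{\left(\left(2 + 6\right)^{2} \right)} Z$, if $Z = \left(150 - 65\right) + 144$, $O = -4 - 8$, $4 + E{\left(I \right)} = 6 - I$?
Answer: $\frac{13969}{2} \approx 6984.5$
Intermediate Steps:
$E{\left(I \right)} = 2 - I$ ($E{\left(I \right)} = -4 - \left(-6 + I\right) = 2 - I$)
$O = -12$
$W{\left(X \right)} = - \frac{3}{2} + \frac{X}{2}$ ($W{\left(X \right)} = \frac{18}{-12} + \frac{X}{2 - 0} = 18 \left(- \frac{1}{12}\right) + \frac{X}{2 + 0} = - \frac{3}{2} + \frac{X}{2}$)
$Z = 229$ ($Z = 85 + 144 = 229$)
$W{\left(\left(2 + 6\right)^{2} \right)} Z = \left(- \frac{3}{2} + \frac{\left(2 + 6\right)^{2}}{2}\right) 229 = \left(- \frac{3}{2} + \frac{8^{2}}{2}\right) 229 = \left(- \frac{3}{2} + \frac{1}{2} \cdot 64\right) 229 = \left(- \frac{3}{2} + 32\right) 229 = \frac{61}{2} \cdot 229 = \frac{13969}{2}$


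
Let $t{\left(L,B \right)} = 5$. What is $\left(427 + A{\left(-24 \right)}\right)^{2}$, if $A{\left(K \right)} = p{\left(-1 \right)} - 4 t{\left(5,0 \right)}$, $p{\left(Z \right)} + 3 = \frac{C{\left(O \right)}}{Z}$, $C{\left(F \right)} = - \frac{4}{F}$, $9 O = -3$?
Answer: $153664$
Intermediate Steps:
$O = - \frac{1}{3}$ ($O = \frac{1}{9} \left(-3\right) = - \frac{1}{3} \approx -0.33333$)
$p{\left(Z \right)} = -3 + \frac{12}{Z}$ ($p{\left(Z \right)} = -3 + \frac{\left(-4\right) \frac{1}{- \frac{1}{3}}}{Z} = -3 + \frac{\left(-4\right) \left(-3\right)}{Z} = -3 + \frac{12}{Z}$)
$A{\left(K \right)} = -35$ ($A{\left(K \right)} = \left(-3 + \frac{12}{-1}\right) - 20 = \left(-3 + 12 \left(-1\right)\right) - 20 = \left(-3 - 12\right) - 20 = -15 - 20 = -35$)
$\left(427 + A{\left(-24 \right)}\right)^{2} = \left(427 - 35\right)^{2} = 392^{2} = 153664$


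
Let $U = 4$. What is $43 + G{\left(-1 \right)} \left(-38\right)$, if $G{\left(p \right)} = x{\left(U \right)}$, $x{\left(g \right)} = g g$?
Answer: $-565$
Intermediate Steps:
$x{\left(g \right)} = g^{2}$
$G{\left(p \right)} = 16$ ($G{\left(p \right)} = 4^{2} = 16$)
$43 + G{\left(-1 \right)} \left(-38\right) = 43 + 16 \left(-38\right) = 43 - 608 = -565$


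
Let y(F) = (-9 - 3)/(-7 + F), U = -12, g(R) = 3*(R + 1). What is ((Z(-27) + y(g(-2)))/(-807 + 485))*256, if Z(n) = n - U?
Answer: 384/35 ≈ 10.971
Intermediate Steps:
g(R) = 3 + 3*R (g(R) = 3*(1 + R) = 3 + 3*R)
y(F) = -12/(-7 + F)
Z(n) = 12 + n (Z(n) = n - 1*(-12) = n + 12 = 12 + n)
((Z(-27) + y(g(-2)))/(-807 + 485))*256 = (((12 - 27) - 12/(-7 + (3 + 3*(-2))))/(-807 + 485))*256 = ((-15 - 12/(-7 + (3 - 6)))/(-322))*256 = ((-15 - 12/(-7 - 3))*(-1/322))*256 = ((-15 - 12/(-10))*(-1/322))*256 = ((-15 - 12*(-⅒))*(-1/322))*256 = ((-15 + 6/5)*(-1/322))*256 = -69/5*(-1/322)*256 = (3/70)*256 = 384/35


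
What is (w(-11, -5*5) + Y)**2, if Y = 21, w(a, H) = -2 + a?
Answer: 64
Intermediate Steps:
(w(-11, -5*5) + Y)**2 = ((-2 - 11) + 21)**2 = (-13 + 21)**2 = 8**2 = 64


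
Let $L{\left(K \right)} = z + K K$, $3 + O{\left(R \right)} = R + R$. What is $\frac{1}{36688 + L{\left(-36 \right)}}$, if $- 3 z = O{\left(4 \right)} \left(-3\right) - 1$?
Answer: $\frac{3}{113968} \approx 2.6323 \cdot 10^{-5}$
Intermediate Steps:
$O{\left(R \right)} = -3 + 2 R$ ($O{\left(R \right)} = -3 + \left(R + R\right) = -3 + 2 R$)
$z = \frac{16}{3}$ ($z = - \frac{\left(-3 + 2 \cdot 4\right) \left(-3\right) - 1}{3} = - \frac{\left(-3 + 8\right) \left(-3\right) - 1}{3} = - \frac{5 \left(-3\right) - 1}{3} = - \frac{-15 - 1}{3} = \left(- \frac{1}{3}\right) \left(-16\right) = \frac{16}{3} \approx 5.3333$)
$L{\left(K \right)} = \frac{16}{3} + K^{2}$ ($L{\left(K \right)} = \frac{16}{3} + K K = \frac{16}{3} + K^{2}$)
$\frac{1}{36688 + L{\left(-36 \right)}} = \frac{1}{36688 + \left(\frac{16}{3} + \left(-36\right)^{2}\right)} = \frac{1}{36688 + \left(\frac{16}{3} + 1296\right)} = \frac{1}{36688 + \frac{3904}{3}} = \frac{1}{\frac{113968}{3}} = \frac{3}{113968}$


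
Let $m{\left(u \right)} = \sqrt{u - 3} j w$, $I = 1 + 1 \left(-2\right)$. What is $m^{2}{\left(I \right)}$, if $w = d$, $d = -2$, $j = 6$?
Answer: $-576$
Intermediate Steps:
$I = -1$ ($I = 1 - 2 = -1$)
$w = -2$
$m{\left(u \right)} = - 12 \sqrt{-3 + u}$ ($m{\left(u \right)} = \sqrt{u - 3} \cdot 6 \left(-2\right) = \sqrt{-3 + u} 6 \left(-2\right) = 6 \sqrt{-3 + u} \left(-2\right) = - 12 \sqrt{-3 + u}$)
$m^{2}{\left(I \right)} = \left(- 12 \sqrt{-3 - 1}\right)^{2} = \left(- 12 \sqrt{-4}\right)^{2} = \left(- 12 \cdot 2 i\right)^{2} = \left(- 24 i\right)^{2} = -576$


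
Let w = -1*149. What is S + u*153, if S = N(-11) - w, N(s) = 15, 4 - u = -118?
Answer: 18830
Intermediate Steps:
u = 122 (u = 4 - 1*(-118) = 4 + 118 = 122)
w = -149
S = 164 (S = 15 - 1*(-149) = 15 + 149 = 164)
S + u*153 = 164 + 122*153 = 164 + 18666 = 18830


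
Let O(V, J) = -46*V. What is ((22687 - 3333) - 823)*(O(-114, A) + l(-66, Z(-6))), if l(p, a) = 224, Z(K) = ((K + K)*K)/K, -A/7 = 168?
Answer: 101327508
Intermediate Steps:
A = -1176 (A = -7*168 = -1176)
Z(K) = 2*K (Z(K) = ((2*K)*K)/K = (2*K**2)/K = 2*K)
((22687 - 3333) - 823)*(O(-114, A) + l(-66, Z(-6))) = ((22687 - 3333) - 823)*(-46*(-114) + 224) = (19354 - 823)*(5244 + 224) = 18531*5468 = 101327508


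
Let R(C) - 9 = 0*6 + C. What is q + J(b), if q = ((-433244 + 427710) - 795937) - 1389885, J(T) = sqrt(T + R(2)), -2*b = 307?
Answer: -2191356 + I*sqrt(570)/2 ≈ -2.1914e+6 + 11.937*I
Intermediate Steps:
b = -307/2 (b = -1/2*307 = -307/2 ≈ -153.50)
R(C) = 9 + C (R(C) = 9 + (0*6 + C) = 9 + (0 + C) = 9 + C)
J(T) = sqrt(11 + T) (J(T) = sqrt(T + (9 + 2)) = sqrt(T + 11) = sqrt(11 + T))
q = -2191356 (q = (-5534 - 795937) - 1389885 = -801471 - 1389885 = -2191356)
q + J(b) = -2191356 + sqrt(11 - 307/2) = -2191356 + sqrt(-285/2) = -2191356 + I*sqrt(570)/2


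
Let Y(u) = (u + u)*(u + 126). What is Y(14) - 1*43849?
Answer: -39929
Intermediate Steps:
Y(u) = 2*u*(126 + u) (Y(u) = (2*u)*(126 + u) = 2*u*(126 + u))
Y(14) - 1*43849 = 2*14*(126 + 14) - 1*43849 = 2*14*140 - 43849 = 3920 - 43849 = -39929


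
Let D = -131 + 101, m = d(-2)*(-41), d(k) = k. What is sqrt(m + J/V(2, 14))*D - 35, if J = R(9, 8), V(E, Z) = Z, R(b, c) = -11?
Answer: -35 - 15*sqrt(15918)/7 ≈ -305.36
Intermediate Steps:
J = -11
m = 82 (m = -2*(-41) = 82)
D = -30
sqrt(m + J/V(2, 14))*D - 35 = sqrt(82 - 11/14)*(-30) - 35 = sqrt(1137/14)*(-30) - 35 = (sqrt(15918)/14)*(-30) - 35 = -15*sqrt(15918)/7 - 35 = -35 - 15*sqrt(15918)/7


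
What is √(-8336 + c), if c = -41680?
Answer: 4*I*√3126 ≈ 223.64*I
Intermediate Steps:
√(-8336 + c) = √(-8336 - 41680) = √(-50016) = 4*I*√3126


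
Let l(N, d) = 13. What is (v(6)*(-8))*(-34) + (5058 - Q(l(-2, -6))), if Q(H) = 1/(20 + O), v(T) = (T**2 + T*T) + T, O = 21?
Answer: 1077233/41 ≈ 26274.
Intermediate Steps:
v(T) = T + 2*T**2 (v(T) = (T**2 + T**2) + T = 2*T**2 + T = T + 2*T**2)
Q(H) = 1/41 (Q(H) = 1/(20 + 21) = 1/41)
(v(6)*(-8))*(-34) + (5058 - Q(l(-2, -6))) = ((6*(1 + 2*6))*(-8))*(-34) + (5058 - 1*1/41) = ((6*(1 + 12))*(-8))*(-34) + (5058 - 1/41) = ((6*13)*(-8))*(-34) + 207377/41 = (78*(-8))*(-34) + 207377/41 = -624*(-34) + 207377/41 = 21216 + 207377/41 = 1077233/41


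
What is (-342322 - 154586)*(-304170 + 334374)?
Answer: -15008609232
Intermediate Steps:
(-342322 - 154586)*(-304170 + 334374) = -496908*30204 = -15008609232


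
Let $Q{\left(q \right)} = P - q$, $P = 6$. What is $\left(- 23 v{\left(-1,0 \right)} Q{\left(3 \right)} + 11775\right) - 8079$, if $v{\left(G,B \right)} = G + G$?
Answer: $3834$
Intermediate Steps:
$v{\left(G,B \right)} = 2 G$
$Q{\left(q \right)} = 6 - q$
$\left(- 23 v{\left(-1,0 \right)} Q{\left(3 \right)} + 11775\right) - 8079 = \left(- 23 \cdot 2 \left(-1\right) \left(6 - 3\right) + 11775\right) - 8079 = \left(\left(-23\right) \left(-2\right) \left(6 - 3\right) + 11775\right) - 8079 = \left(46 \cdot 3 + 11775\right) - 8079 = \left(138 + 11775\right) - 8079 = 11913 - 8079 = 3834$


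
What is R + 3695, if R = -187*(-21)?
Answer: 7622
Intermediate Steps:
R = 3927
R + 3695 = 3927 + 3695 = 7622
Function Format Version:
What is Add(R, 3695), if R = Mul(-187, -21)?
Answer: 7622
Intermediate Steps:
R = 3927
Add(R, 3695) = Add(3927, 3695) = 7622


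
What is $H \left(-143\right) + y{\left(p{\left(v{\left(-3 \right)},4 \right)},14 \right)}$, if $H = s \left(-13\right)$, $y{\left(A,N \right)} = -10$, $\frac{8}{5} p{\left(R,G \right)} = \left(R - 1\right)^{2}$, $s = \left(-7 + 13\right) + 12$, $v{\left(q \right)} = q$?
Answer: $33452$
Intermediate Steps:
$s = 18$ ($s = 6 + 12 = 18$)
$p{\left(R,G \right)} = \frac{5 \left(-1 + R\right)^{2}}{8}$ ($p{\left(R,G \right)} = \frac{5 \left(R - 1\right)^{2}}{8} = \frac{5 \left(-1 + R\right)^{2}}{8}$)
$H = -234$ ($H = 18 \left(-13\right) = -234$)
$H \left(-143\right) + y{\left(p{\left(v{\left(-3 \right)},4 \right)},14 \right)} = \left(-234\right) \left(-143\right) - 10 = 33462 - 10 = 33452$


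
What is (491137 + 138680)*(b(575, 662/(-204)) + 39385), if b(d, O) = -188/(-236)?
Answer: 1463544811554/59 ≈ 2.4806e+10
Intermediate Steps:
b(d, O) = 47/59 (b(d, O) = -188*(-1/236) = 47/59)
(491137 + 138680)*(b(575, 662/(-204)) + 39385) = (491137 + 138680)*(47/59 + 39385) = 629817*(2323762/59) = 1463544811554/59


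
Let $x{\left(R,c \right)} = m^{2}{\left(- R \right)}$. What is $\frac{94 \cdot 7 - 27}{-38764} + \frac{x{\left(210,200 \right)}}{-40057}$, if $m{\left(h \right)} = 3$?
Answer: $- \frac{25624843}{1552769548} \approx -0.016503$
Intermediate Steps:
$x{\left(R,c \right)} = 9$ ($x{\left(R,c \right)} = 3^{2} = 9$)
$\frac{94 \cdot 7 - 27}{-38764} + \frac{x{\left(210,200 \right)}}{-40057} = \frac{94 \cdot 7 - 27}{-38764} + \frac{9}{-40057} = \left(658 - 27\right) \left(- \frac{1}{38764}\right) + 9 \left(- \frac{1}{40057}\right) = 631 \left(- \frac{1}{38764}\right) - \frac{9}{40057} = - \frac{631}{38764} - \frac{9}{40057} = - \frac{25624843}{1552769548}$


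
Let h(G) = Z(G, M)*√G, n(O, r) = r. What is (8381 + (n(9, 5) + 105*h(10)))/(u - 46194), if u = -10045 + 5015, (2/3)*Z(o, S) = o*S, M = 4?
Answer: -4193/25612 - 1575*√10/12806 ≈ -0.55264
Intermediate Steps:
Z(o, S) = 3*S*o/2 (Z(o, S) = 3*(o*S)/2 = 3*(S*o)/2 = 3*S*o/2)
u = -5030
h(G) = 6*G^(3/2) (h(G) = ((3/2)*4*G)*√G = (6*G)*√G = 6*G^(3/2))
(8381 + (n(9, 5) + 105*h(10)))/(u - 46194) = (8381 + (5 + 105*(6*10^(3/2))))/(-5030 - 46194) = (8381 + (5 + 105*(6*(10*√10))))/(-51224) = (8381 + (5 + 105*(60*√10)))*(-1/51224) = (8381 + (5 + 6300*√10))*(-1/51224) = (8386 + 6300*√10)*(-1/51224) = -4193/25612 - 1575*√10/12806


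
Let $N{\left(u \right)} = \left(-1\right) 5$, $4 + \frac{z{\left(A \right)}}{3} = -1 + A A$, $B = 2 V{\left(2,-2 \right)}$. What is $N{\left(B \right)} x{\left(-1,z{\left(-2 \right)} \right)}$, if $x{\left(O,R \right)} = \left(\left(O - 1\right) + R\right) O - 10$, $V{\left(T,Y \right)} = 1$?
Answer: $25$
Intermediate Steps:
$B = 2$ ($B = 2 \cdot 1 = 2$)
$z{\left(A \right)} = -15 + 3 A^{2}$ ($z{\left(A \right)} = -12 + 3 \left(-1 + A A\right) = -12 + 3 \left(-1 + A^{2}\right) = -12 + \left(-3 + 3 A^{2}\right) = -15 + 3 A^{2}$)
$N{\left(u \right)} = -5$
$x{\left(O,R \right)} = -10 + O \left(-1 + O + R\right)$ ($x{\left(O,R \right)} = \left(\left(-1 + O\right) + R\right) O - 10 = \left(-1 + O + R\right) O - 10 = O \left(-1 + O + R\right) - 10 = -10 + O \left(-1 + O + R\right)$)
$N{\left(B \right)} x{\left(-1,z{\left(-2 \right)} \right)} = - 5 \left(-10 + \left(-1\right)^{2} - -1 - \left(-15 + 3 \left(-2\right)^{2}\right)\right) = - 5 \left(-10 + 1 + 1 - \left(-15 + 3 \cdot 4\right)\right) = - 5 \left(-10 + 1 + 1 - \left(-15 + 12\right)\right) = - 5 \left(-10 + 1 + 1 - -3\right) = - 5 \left(-10 + 1 + 1 + 3\right) = \left(-5\right) \left(-5\right) = 25$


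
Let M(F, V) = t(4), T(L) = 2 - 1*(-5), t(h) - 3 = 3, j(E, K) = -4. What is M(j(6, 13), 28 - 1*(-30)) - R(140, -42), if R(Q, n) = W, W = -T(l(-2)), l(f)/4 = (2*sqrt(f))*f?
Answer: 13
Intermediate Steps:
t(h) = 6 (t(h) = 3 + 3 = 6)
l(f) = 8*f**(3/2) (l(f) = 4*((2*sqrt(f))*f) = 4*(2*f**(3/2)) = 8*f**(3/2))
T(L) = 7 (T(L) = 2 + 5 = 7)
M(F, V) = 6
W = -7 (W = -1*7 = -7)
R(Q, n) = -7
M(j(6, 13), 28 - 1*(-30)) - R(140, -42) = 6 - 1*(-7) = 6 + 7 = 13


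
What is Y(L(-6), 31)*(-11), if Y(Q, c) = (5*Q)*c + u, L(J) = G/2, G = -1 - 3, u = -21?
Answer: 3641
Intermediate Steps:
G = -4
L(J) = -2 (L(J) = -4/2 = -4*1/2 = -2)
Y(Q, c) = -21 + 5*Q*c (Y(Q, c) = (5*Q)*c - 21 = 5*Q*c - 21 = -21 + 5*Q*c)
Y(L(-6), 31)*(-11) = (-21 + 5*(-2)*31)*(-11) = (-21 - 310)*(-11) = -331*(-11) = 3641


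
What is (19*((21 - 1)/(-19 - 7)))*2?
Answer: -380/13 ≈ -29.231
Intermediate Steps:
(19*((21 - 1)/(-19 - 7)))*2 = (19*(20/(-26)))*2 = (19*(20*(-1/26)))*2 = (19*(-10/13))*2 = -190/13*2 = -380/13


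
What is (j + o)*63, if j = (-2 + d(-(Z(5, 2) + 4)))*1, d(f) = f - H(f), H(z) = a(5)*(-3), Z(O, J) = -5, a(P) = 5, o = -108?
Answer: -5922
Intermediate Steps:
H(z) = -15 (H(z) = 5*(-3) = -15)
d(f) = 15 + f (d(f) = f - 1*(-15) = f + 15 = 15 + f)
j = 14 (j = (-2 + (15 - (-5 + 4)))*1 = (-2 + (15 - 1*(-1)))*1 = (-2 + (15 + 1))*1 = (-2 + 16)*1 = 14*1 = 14)
(j + o)*63 = (14 - 108)*63 = -94*63 = -5922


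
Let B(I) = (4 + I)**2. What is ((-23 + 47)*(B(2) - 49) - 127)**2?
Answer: 192721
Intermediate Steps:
((-23 + 47)*(B(2) - 49) - 127)**2 = ((-23 + 47)*((4 + 2)**2 - 49) - 127)**2 = (24*(6**2 - 49) - 127)**2 = (24*(36 - 49) - 127)**2 = (24*(-13) - 127)**2 = (-312 - 127)**2 = (-439)**2 = 192721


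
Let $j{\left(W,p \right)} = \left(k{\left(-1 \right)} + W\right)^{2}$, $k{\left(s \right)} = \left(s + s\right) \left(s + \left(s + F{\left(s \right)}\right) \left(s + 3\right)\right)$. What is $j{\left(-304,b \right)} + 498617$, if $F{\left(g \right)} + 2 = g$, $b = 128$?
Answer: $580413$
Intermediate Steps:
$F{\left(g \right)} = -2 + g$
$k{\left(s \right)} = 2 s \left(s + \left(-2 + 2 s\right) \left(3 + s\right)\right)$ ($k{\left(s \right)} = \left(s + s\right) \left(s + \left(s + \left(-2 + s\right)\right) \left(s + 3\right)\right) = 2 s \left(s + \left(-2 + 2 s\right) \left(3 + s\right)\right)$)
$j{\left(W,p \right)} = \left(18 + W\right)^{2}$ ($j{\left(W,p \right)} = \left(2 \left(-1\right) \left(-6 + 2 \left(-1\right)^{2} + 5 \left(-1\right)\right) + W\right)^{2} = \left(2 \left(-1\right) \left(-6 + 2 \cdot 1 - 5\right) + W\right)^{2} = \left(2 \left(-1\right) \left(-6 + 2 - 5\right) + W\right)^{2} = \left(2 \left(-1\right) \left(-9\right) + W\right)^{2} = \left(18 + W\right)^{2}$)
$j{\left(-304,b \right)} + 498617 = \left(18 - 304\right)^{2} + 498617 = \left(-286\right)^{2} + 498617 = 81796 + 498617 = 580413$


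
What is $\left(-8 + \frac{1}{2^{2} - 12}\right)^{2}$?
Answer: $\frac{4225}{64} \approx 66.016$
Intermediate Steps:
$\left(-8 + \frac{1}{2^{2} - 12}\right)^{2} = \left(-8 + \frac{1}{4 - 12}\right)^{2} = \left(-8 + \frac{1}{-8}\right)^{2} = \left(-8 - \frac{1}{8}\right)^{2} = \left(- \frac{65}{8}\right)^{2} = \frac{4225}{64}$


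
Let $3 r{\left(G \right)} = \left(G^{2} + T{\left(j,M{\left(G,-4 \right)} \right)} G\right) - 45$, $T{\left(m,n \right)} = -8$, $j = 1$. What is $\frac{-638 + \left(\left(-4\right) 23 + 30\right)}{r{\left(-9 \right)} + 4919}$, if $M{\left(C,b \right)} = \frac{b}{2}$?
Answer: $- \frac{140}{991} \approx -0.14127$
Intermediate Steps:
$M{\left(C,b \right)} = \frac{b}{2}$ ($M{\left(C,b \right)} = b \frac{1}{2} = \frac{b}{2}$)
$r{\left(G \right)} = -15 - \frac{8 G}{3} + \frac{G^{2}}{3}$ ($r{\left(G \right)} = \frac{\left(G^{2} - 8 G\right) - 45}{3} = \frac{-45 + G^{2} - 8 G}{3} = -15 - \frac{8 G}{3} + \frac{G^{2}}{3}$)
$\frac{-638 + \left(\left(-4\right) 23 + 30\right)}{r{\left(-9 \right)} + 4919} = \frac{-638 + \left(\left(-4\right) 23 + 30\right)}{\left(-15 - -24 + \frac{\left(-9\right)^{2}}{3}\right) + 4919} = \frac{-638 + \left(-92 + 30\right)}{\left(-15 + 24 + \frac{1}{3} \cdot 81\right) + 4919} = \frac{-638 - 62}{\left(-15 + 24 + 27\right) + 4919} = - \frac{700}{36 + 4919} = - \frac{700}{4955} = \left(-700\right) \frac{1}{4955} = - \frac{140}{991}$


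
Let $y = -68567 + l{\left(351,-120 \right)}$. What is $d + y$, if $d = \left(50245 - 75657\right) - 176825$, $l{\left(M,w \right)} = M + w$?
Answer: $-270573$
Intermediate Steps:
$y = -68336$ ($y = -68567 + \left(351 - 120\right) = -68567 + 231 = -68336$)
$d = -202237$ ($d = -25412 - 176825 = -202237$)
$d + y = -202237 - 68336 = -270573$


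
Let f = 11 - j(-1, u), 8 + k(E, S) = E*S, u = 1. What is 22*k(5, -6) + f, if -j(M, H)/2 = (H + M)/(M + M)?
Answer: -825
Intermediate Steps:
k(E, S) = -8 + E*S
j(M, H) = -(H + M)/M (j(M, H) = -2*(H + M)/(M + M) = -2*(H + M)/(2*M) = -2*(H + M)*1/(2*M) = -(H + M)/M)
f = 11 (f = 11 - (-1*1 - 1*(-1))/(-1) = 11 - (-1)*(-1 + 1) = 11 - (-1)*0 = 11 - 1*0 = 11 + 0 = 11)
22*k(5, -6) + f = 22*(-8 + 5*(-6)) + 11 = 22*(-8 - 30) + 11 = 22*(-38) + 11 = -836 + 11 = -825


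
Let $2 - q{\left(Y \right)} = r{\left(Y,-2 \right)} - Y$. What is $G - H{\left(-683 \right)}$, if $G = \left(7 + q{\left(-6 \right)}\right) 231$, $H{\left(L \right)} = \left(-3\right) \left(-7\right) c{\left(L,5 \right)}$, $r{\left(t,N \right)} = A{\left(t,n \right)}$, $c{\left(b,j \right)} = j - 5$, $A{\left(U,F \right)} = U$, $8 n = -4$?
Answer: $2079$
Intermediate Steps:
$n = - \frac{1}{2}$ ($n = \frac{1}{8} \left(-4\right) = - \frac{1}{2} \approx -0.5$)
$c{\left(b,j \right)} = -5 + j$
$r{\left(t,N \right)} = t$
$H{\left(L \right)} = 0$ ($H{\left(L \right)} = \left(-3\right) \left(-7\right) \left(-5 + 5\right) = 21 \cdot 0 = 0$)
$q{\left(Y \right)} = 2$ ($q{\left(Y \right)} = 2 - \left(Y - Y\right) = 2 - 0 = 2 + 0 = 2$)
$G = 2079$ ($G = \left(7 + 2\right) 231 = 9 \cdot 231 = 2079$)
$G - H{\left(-683 \right)} = 2079 - 0 = 2079 + 0 = 2079$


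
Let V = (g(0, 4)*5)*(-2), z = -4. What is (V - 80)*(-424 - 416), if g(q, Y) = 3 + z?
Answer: 58800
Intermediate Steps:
g(q, Y) = -1 (g(q, Y) = 3 - 4 = -1)
V = 10 (V = -1*5*(-2) = -5*(-2) = 10)
(V - 80)*(-424 - 416) = (10 - 80)*(-424 - 416) = -70*(-840) = 58800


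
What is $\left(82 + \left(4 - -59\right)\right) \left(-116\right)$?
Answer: $-16820$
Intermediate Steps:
$\left(82 + \left(4 - -59\right)\right) \left(-116\right) = \left(82 + \left(4 + 59\right)\right) \left(-116\right) = \left(82 + 63\right) \left(-116\right) = 145 \left(-116\right) = -16820$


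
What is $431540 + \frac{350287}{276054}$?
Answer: $\frac{119128693447}{276054} \approx 4.3154 \cdot 10^{5}$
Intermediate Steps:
$431540 + \frac{350287}{276054} = \frac{119128693447}{276054}$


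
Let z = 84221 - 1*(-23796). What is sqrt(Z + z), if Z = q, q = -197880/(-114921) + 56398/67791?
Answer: 15*sqrt(3130244918050947)/2553461 ≈ 328.66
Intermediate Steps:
z = 108017 (z = 84221 + 23796 = 108017)
q = 736881394/288541093 (q = -197880*(-1/114921) + 56398*(1/67791) = 65960/38307 + 56398/67791 = 736881394/288541093 ≈ 2.5538)
Z = 736881394/288541093 ≈ 2.5538
sqrt(Z + z) = sqrt(736881394/288541093 + 108017) = sqrt(31168080123975/288541093) = 15*sqrt(3130244918050947)/2553461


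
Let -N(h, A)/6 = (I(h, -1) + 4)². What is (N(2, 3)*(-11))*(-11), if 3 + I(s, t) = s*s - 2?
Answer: -6534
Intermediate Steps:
I(s, t) = -5 + s² (I(s, t) = -3 + (s*s - 2) = -3 + (s² - 2) = -3 + (-2 + s²) = -5 + s²)
N(h, A) = -6*(-1 + h²)² (N(h, A) = -6*((-5 + h²) + 4)² = -6*(-1 + h²)²)
(N(2, 3)*(-11))*(-11) = (-6*(-1 + 2²)²*(-11))*(-11) = (-6*(-1 + 4)²*(-11))*(-11) = (-6*3²*(-11))*(-11) = (-6*9*(-11))*(-11) = -54*(-11)*(-11) = 594*(-11) = -6534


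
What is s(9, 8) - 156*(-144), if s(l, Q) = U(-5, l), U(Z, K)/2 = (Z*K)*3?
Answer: 22194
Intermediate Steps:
U(Z, K) = 6*K*Z (U(Z, K) = 2*((Z*K)*3) = 2*((K*Z)*3) = 2*(3*K*Z) = 6*K*Z)
s(l, Q) = -30*l (s(l, Q) = 6*l*(-5) = -30*l)
s(9, 8) - 156*(-144) = -30*9 - 156*(-144) = -270 + 22464 = 22194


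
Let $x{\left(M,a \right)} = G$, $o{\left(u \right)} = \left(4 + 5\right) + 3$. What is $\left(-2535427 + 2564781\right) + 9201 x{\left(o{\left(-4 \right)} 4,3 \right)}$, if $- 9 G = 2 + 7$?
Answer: $20153$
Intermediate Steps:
$o{\left(u \right)} = 12$ ($o{\left(u \right)} = 9 + 3 = 12$)
$G = -1$ ($G = - \frac{2 + 7}{9} = \left(- \frac{1}{9}\right) 9 = -1$)
$x{\left(M,a \right)} = -1$
$\left(-2535427 + 2564781\right) + 9201 x{\left(o{\left(-4 \right)} 4,3 \right)} = \left(-2535427 + 2564781\right) + 9201 \left(-1\right) = 29354 - 9201 = 20153$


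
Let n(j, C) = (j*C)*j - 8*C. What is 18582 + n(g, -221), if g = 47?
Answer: -467839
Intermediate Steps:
n(j, C) = -8*C + C*j² (n(j, C) = (C*j)*j - 8*C = C*j² - 8*C = -8*C + C*j²)
18582 + n(g, -221) = 18582 - 221*(-8 + 47²) = 18582 - 221*(-8 + 2209) = 18582 - 221*2201 = 18582 - 486421 = -467839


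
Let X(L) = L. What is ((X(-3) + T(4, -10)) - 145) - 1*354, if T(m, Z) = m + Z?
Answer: -508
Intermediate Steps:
T(m, Z) = Z + m
((X(-3) + T(4, -10)) - 145) - 1*354 = ((-3 + (-10 + 4)) - 145) - 1*354 = ((-3 - 6) - 145) - 354 = (-9 - 145) - 354 = -154 - 354 = -508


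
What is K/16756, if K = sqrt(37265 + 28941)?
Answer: sqrt(66206)/16756 ≈ 0.015356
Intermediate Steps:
K = sqrt(66206) ≈ 257.31
K/16756 = sqrt(66206)/16756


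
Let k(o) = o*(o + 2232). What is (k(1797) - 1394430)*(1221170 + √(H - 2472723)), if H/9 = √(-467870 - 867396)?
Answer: 7138572709110 + 17537049*√(-274747 + I*√1335266) ≈ 7.1386e+12 + 9.1923e+9*I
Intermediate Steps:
k(o) = o*(2232 + o)
H = 9*I*√1335266 (H = 9*√(-467870 - 867396) = 9*√(-1335266) = 9*(I*√1335266) = 9*I*√1335266 ≈ 10400.0*I)
(k(1797) - 1394430)*(1221170 + √(H - 2472723)) = (1797*(2232 + 1797) - 1394430)*(1221170 + √(9*I*√1335266 - 2472723)) = (1797*4029 - 1394430)*(1221170 + √(-2472723 + 9*I*√1335266)) = (7240113 - 1394430)*(1221170 + √(-2472723 + 9*I*√1335266)) = 5845683*(1221170 + √(-2472723 + 9*I*√1335266)) = 7138572709110 + 5845683*√(-2472723 + 9*I*√1335266)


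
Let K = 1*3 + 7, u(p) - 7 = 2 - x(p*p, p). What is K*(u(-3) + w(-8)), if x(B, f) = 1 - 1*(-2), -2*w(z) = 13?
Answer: -5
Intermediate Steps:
w(z) = -13/2 (w(z) = -½*13 = -13/2)
x(B, f) = 3 (x(B, f) = 1 + 2 = 3)
u(p) = 6 (u(p) = 7 + (2 - 1*3) = 7 + (2 - 3) = 7 - 1 = 6)
K = 10 (K = 3 + 7 = 10)
K*(u(-3) + w(-8)) = 10*(6 - 13/2) = 10*(-½) = -5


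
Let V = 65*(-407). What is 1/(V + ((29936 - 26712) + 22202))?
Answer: -1/1029 ≈ -0.00097182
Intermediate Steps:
V = -26455
1/(V + ((29936 - 26712) + 22202)) = 1/(-26455 + ((29936 - 26712) + 22202)) = 1/(-26455 + (3224 + 22202)) = 1/(-26455 + 25426) = 1/(-1029) = -1/1029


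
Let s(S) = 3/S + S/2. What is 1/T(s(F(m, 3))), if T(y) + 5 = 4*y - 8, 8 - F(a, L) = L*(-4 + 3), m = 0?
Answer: 11/111 ≈ 0.099099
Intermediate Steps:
F(a, L) = 8 + L (F(a, L) = 8 - L*(-4 + 3) = 8 - L*(-1) = 8 - (-1)*L = 8 + L)
s(S) = S/2 + 3/S (s(S) = 3/S + S*(1/2) = 3/S + S/2 = S/2 + 3/S)
T(y) = -13 + 4*y (T(y) = -5 + (4*y - 8) = -5 + (-8 + 4*y) = -13 + 4*y)
1/T(s(F(m, 3))) = 1/(-13 + 4*((8 + 3)/2 + 3/(8 + 3))) = 1/(-13 + 4*((1/2)*11 + 3/11)) = 1/(-13 + 4*(11/2 + 3*(1/11))) = 1/(-13 + 4*(11/2 + 3/11)) = 1/(-13 + 4*(127/22)) = 1/(-13 + 254/11) = 1/(111/11) = 11/111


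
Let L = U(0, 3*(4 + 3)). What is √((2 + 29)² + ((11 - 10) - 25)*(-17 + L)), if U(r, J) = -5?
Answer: √1489 ≈ 38.588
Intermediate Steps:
L = -5
√((2 + 29)² + ((11 - 10) - 25)*(-17 + L)) = √((2 + 29)² + ((11 - 10) - 25)*(-17 - 5)) = √(31² + (1 - 25)*(-22)) = √(961 - 24*(-22)) = √(961 + 528) = √1489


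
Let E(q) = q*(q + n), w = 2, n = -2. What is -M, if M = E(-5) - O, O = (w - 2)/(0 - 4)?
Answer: -35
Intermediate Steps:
E(q) = q*(-2 + q) (E(q) = q*(q - 2) = q*(-2 + q))
O = 0 (O = (2 - 2)/(0 - 4) = 0/(-4) = 0*(-¼) = 0)
M = 35 (M = -5*(-2 - 5) - 1*0 = -5*(-7) + 0 = 35 + 0 = 35)
-M = -1*35 = -35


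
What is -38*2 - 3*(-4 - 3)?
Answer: -55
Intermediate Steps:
-38*2 - 3*(-4 - 3) = -76 - 3*(-7) = -76 + 21 = -55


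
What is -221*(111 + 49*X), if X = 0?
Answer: -24531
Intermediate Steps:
-221*(111 + 49*X) = -221*(111 + 49*0) = -221*(111 + 0) = -221*111 = -24531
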